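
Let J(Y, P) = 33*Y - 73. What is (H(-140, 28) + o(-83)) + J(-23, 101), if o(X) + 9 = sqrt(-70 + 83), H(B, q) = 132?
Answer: -709 + sqrt(13) ≈ -705.39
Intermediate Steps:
J(Y, P) = -73 + 33*Y
o(X) = -9 + sqrt(13) (o(X) = -9 + sqrt(-70 + 83) = -9 + sqrt(13))
(H(-140, 28) + o(-83)) + J(-23, 101) = (132 + (-9 + sqrt(13))) + (-73 + 33*(-23)) = (123 + sqrt(13)) + (-73 - 759) = (123 + sqrt(13)) - 832 = -709 + sqrt(13)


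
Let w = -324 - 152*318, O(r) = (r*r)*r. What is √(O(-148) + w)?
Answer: 2*I*√822613 ≈ 1814.0*I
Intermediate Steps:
O(r) = r³ (O(r) = r²*r = r³)
w = -48660 (w = -324 - 48336 = -48660)
√(O(-148) + w) = √((-148)³ - 48660) = √(-3241792 - 48660) = √(-3290452) = 2*I*√822613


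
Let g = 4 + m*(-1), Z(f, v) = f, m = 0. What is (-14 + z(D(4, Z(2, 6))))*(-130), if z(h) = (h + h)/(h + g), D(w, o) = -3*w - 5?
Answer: 1480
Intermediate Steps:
g = 4 (g = 4 + 0*(-1) = 4 + 0 = 4)
D(w, o) = -5 - 3*w
z(h) = 2*h/(4 + h) (z(h) = (h + h)/(h + 4) = (2*h)/(4 + h) = 2*h/(4 + h))
(-14 + z(D(4, Z(2, 6))))*(-130) = (-14 + 2*(-5 - 3*4)/(4 + (-5 - 3*4)))*(-130) = (-14 + 2*(-5 - 12)/(4 + (-5 - 12)))*(-130) = (-14 + 2*(-17)/(4 - 17))*(-130) = (-14 + 2*(-17)/(-13))*(-130) = (-14 + 2*(-17)*(-1/13))*(-130) = (-14 + 34/13)*(-130) = -148/13*(-130) = 1480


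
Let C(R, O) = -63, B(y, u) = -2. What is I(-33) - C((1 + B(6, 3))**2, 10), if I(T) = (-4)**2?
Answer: 79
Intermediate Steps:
I(T) = 16
I(-33) - C((1 + B(6, 3))**2, 10) = 16 - 1*(-63) = 16 + 63 = 79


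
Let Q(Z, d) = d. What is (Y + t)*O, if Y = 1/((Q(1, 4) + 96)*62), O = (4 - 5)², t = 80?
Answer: 496001/6200 ≈ 80.000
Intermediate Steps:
O = 1 (O = (-1)² = 1)
Y = 1/6200 (Y = 1/((4 + 96)*62) = (1/62)/100 = (1/100)*(1/62) = 1/6200 ≈ 0.00016129)
(Y + t)*O = (1/6200 + 80)*1 = (496001/6200)*1 = 496001/6200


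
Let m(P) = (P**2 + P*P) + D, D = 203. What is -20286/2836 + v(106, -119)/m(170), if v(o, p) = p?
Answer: -588493171/82248254 ≈ -7.1551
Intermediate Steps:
m(P) = 203 + 2*P**2 (m(P) = (P**2 + P*P) + 203 = (P**2 + P**2) + 203 = 2*P**2 + 203 = 203 + 2*P**2)
-20286/2836 + v(106, -119)/m(170) = -20286/2836 - 119/(203 + 2*170**2) = -20286*1/2836 - 119/(203 + 2*28900) = -10143/1418 - 119/(203 + 57800) = -10143/1418 - 119/58003 = -588493171/82248254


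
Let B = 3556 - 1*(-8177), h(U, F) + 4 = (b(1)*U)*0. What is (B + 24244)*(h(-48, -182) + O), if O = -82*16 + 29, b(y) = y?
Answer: -46302399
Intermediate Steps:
O = -1283 (O = -1312 + 29 = -1283)
h(U, F) = -4 (h(U, F) = -4 + (1*U)*0 = -4 + U*0 = -4 + 0 = -4)
B = 11733 (B = 3556 + 8177 = 11733)
(B + 24244)*(h(-48, -182) + O) = (11733 + 24244)*(-4 - 1283) = 35977*(-1287) = -46302399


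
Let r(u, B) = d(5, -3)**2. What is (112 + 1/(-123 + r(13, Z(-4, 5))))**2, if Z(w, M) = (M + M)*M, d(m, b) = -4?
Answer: 143592289/11449 ≈ 12542.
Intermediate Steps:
Z(w, M) = 2*M**2 (Z(w, M) = (2*M)*M = 2*M**2)
r(u, B) = 16 (r(u, B) = (-4)**2 = 16)
(112 + 1/(-123 + r(13, Z(-4, 5))))**2 = (112 + 1/(-123 + 16))**2 = (112 + 1/(-107))**2 = (112 - 1/107)**2 = (11983/107)**2 = 143592289/11449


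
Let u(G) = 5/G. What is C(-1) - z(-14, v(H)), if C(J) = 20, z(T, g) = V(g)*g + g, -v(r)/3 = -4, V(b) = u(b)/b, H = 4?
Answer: 91/12 ≈ 7.5833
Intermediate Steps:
V(b) = 5/b² (V(b) = (5/b)/b = 5/b²)
v(r) = 12 (v(r) = -3*(-4) = 12)
z(T, g) = g + 5/g (z(T, g) = (5/g²)*g + g = 5/g + g = g + 5/g)
C(-1) - z(-14, v(H)) = 20 - (12 + 5/12) = 20 - 1*149/12 = 20 - 149/12 = 91/12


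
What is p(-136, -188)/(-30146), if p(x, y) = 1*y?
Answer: 94/15073 ≈ 0.0062363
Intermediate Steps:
p(x, y) = y
p(-136, -188)/(-30146) = -188/(-30146) = -188*(-1/30146) = 94/15073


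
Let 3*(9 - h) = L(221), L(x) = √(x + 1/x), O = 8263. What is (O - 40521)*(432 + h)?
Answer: -14225778 + 32258*√10794082/663 ≈ -1.4066e+7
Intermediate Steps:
h = 9 - √10794082/663 (h = 9 - √(221 + 1/221)/3 = 9 - √10794082/663 ≈ 4.0446)
(O - 40521)*(432 + h) = (8263 - 40521)*(432 + (9 - √10794082/663)) = -32258*(441 - √10794082/663) = -14225778 + 32258*√10794082/663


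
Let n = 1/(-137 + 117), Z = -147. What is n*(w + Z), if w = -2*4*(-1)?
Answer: 139/20 ≈ 6.9500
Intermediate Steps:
n = -1/20 (n = 1/(-20) = -1/20 ≈ -0.050000)
w = 8 (w = -8*(-1) = 8)
n*(w + Z) = -(8 - 147)/20 = -1/20*(-139) = 139/20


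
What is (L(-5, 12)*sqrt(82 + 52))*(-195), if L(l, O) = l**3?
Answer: 24375*sqrt(134) ≈ 2.8216e+5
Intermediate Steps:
(L(-5, 12)*sqrt(82 + 52))*(-195) = ((-5)**3*sqrt(82 + 52))*(-195) = -125*sqrt(134)*(-195) = 24375*sqrt(134)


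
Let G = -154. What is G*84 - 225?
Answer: -13161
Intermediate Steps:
G*84 - 225 = -154*84 - 225 = -12936 - 225 = -13161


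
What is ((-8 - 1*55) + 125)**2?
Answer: 3844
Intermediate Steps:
((-8 - 1*55) + 125)**2 = ((-8 - 55) + 125)**2 = (-63 + 125)**2 = 62**2 = 3844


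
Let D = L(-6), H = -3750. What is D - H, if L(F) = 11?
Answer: 3761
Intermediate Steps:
D = 11
D - H = 11 - 1*(-3750) = 11 + 3750 = 3761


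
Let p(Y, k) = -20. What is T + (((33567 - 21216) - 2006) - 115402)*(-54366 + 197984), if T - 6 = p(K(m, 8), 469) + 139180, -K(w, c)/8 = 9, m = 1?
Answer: -15087937060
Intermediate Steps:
K(w, c) = -72 (K(w, c) = -8*9 = -72)
T = 139166 (T = 6 + (-20 + 139180) = 6 + 139160 = 139166)
T + (((33567 - 21216) - 2006) - 115402)*(-54366 + 197984) = 139166 + (((33567 - 21216) - 2006) - 115402)*(-54366 + 197984) = 139166 + ((12351 - 2006) - 115402)*143618 = 139166 + (10345 - 115402)*143618 = 139166 - 105057*143618 = 139166 - 15088076226 = -15087937060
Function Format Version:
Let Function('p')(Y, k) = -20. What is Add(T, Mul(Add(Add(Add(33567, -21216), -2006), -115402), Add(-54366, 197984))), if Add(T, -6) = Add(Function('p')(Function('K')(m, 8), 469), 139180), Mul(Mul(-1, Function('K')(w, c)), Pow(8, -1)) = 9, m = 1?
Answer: -15087937060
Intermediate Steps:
Function('K')(w, c) = -72 (Function('K')(w, c) = Mul(-8, 9) = -72)
T = 139166 (T = Add(6, Add(-20, 139180)) = Add(6, 139160) = 139166)
Add(T, Mul(Add(Add(Add(33567, -21216), -2006), -115402), Add(-54366, 197984))) = Add(139166, Mul(Add(Add(Add(33567, -21216), -2006), -115402), Add(-54366, 197984))) = Add(139166, Mul(Add(Add(12351, -2006), -115402), 143618)) = Add(139166, Mul(Add(10345, -115402), 143618)) = Add(139166, Mul(-105057, 143618)) = Add(139166, -15088076226) = -15087937060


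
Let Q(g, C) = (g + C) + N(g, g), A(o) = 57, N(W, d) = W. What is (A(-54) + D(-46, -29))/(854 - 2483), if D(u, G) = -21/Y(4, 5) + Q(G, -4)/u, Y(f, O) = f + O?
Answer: -3865/112401 ≈ -0.034386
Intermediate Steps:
Y(f, O) = O + f
Q(g, C) = C + 2*g (Q(g, C) = (g + C) + g = (C + g) + g = C + 2*g)
D(u, G) = -7/3 + (-4 + 2*G)/u (D(u, G) = -21/(5 + 4) + (-4 + 2*G)/u = -21/9 + (-4 + 2*G)/u = -21*⅑ + (-4 + 2*G)/u = -7/3 + (-4 + 2*G)/u)
(A(-54) + D(-46, -29))/(854 - 2483) = (57 + (⅓)*(-12 - 7*(-46) + 6*(-29))/(-46))/(854 - 2483) = (57 + (⅓)*(-1/46)*(-12 + 322 - 174))/(-1629) = (57 + (⅓)*(-1/46)*136)*(-1/1629) = (57 - 68/69)*(-1/1629) = (3865/69)*(-1/1629) = -3865/112401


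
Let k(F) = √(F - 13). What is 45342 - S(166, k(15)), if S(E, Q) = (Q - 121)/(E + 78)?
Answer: 11063569/244 - √2/244 ≈ 45343.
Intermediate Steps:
k(F) = √(-13 + F)
S(E, Q) = (-121 + Q)/(78 + E)
45342 - S(166, k(15)) = 45342 - (-121 + √(-13 + 15))/(78 + 166) = 45342 - (-121 + √2)/244 = 45342 - (-121/244 + √2/244) = 45342 + (121/244 - √2/244) = 11063569/244 - √2/244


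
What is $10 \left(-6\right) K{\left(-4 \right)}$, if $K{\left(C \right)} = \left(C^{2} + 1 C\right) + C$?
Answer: $-480$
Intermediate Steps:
$K{\left(C \right)} = C^{2} + 2 C$ ($K{\left(C \right)} = \left(C^{2} + C\right) + C = \left(C + C^{2}\right) + C = C^{2} + 2 C$)
$10 \left(-6\right) K{\left(-4 \right)} = 10 \left(-6\right) \left(- 4 \left(2 - 4\right)\right) = - 60 \left(\left(-4\right) \left(-2\right)\right) = \left(-60\right) 8 = -480$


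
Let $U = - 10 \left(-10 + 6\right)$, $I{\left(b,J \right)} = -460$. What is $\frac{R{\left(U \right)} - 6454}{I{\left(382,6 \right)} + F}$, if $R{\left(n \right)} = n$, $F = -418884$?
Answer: $\frac{3207}{209672} \approx 0.015295$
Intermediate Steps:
$U = 40$ ($U = \left(-10\right) \left(-4\right) = 40$)
$\frac{R{\left(U \right)} - 6454}{I{\left(382,6 \right)} + F} = \frac{40 - 6454}{-460 - 418884} = - \frac{6414}{-419344} = \left(-6414\right) \left(- \frac{1}{419344}\right) = \frac{3207}{209672}$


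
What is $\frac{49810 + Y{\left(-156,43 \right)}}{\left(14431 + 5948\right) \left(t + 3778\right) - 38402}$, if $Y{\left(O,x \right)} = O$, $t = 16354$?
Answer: $\frac{24827}{205115813} \approx 0.00012104$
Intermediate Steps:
$\frac{49810 + Y{\left(-156,43 \right)}}{\left(14431 + 5948\right) \left(t + 3778\right) - 38402} = \frac{49810 - 156}{\left(14431 + 5948\right) \left(16354 + 3778\right) - 38402} = \frac{49654}{20379 \cdot 20132 - 38402} = \frac{49654}{410270028 - 38402} = \frac{49654}{410231626} = 49654 \cdot \frac{1}{410231626} = \frac{24827}{205115813}$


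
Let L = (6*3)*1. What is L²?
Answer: 324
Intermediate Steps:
L = 18 (L = 18*1 = 18)
L² = 18² = 324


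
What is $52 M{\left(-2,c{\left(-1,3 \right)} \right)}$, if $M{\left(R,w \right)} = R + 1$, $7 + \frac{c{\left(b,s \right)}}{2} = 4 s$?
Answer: $-52$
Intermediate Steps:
$c{\left(b,s \right)} = -14 + 8 s$ ($c{\left(b,s \right)} = -14 + 2 \cdot 4 s = -14 + 8 s$)
$M{\left(R,w \right)} = 1 + R$
$52 M{\left(-2,c{\left(-1,3 \right)} \right)} = 52 \left(1 - 2\right) = 52 \left(-1\right) = -52$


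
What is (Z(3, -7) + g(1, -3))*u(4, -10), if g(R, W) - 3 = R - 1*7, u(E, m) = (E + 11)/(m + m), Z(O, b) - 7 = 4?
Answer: -6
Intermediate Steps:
Z(O, b) = 11 (Z(O, b) = 7 + 4 = 11)
u(E, m) = (11 + E)/(2*m) (u(E, m) = (11 + E)/((2*m)) = (11 + E)*(1/(2*m)) = (11 + E)/(2*m))
g(R, W) = -4 + R (g(R, W) = 3 + (R - 1*7) = 3 + (R - 7) = 3 + (-7 + R) = -4 + R)
(Z(3, -7) + g(1, -3))*u(4, -10) = (11 + (-4 + 1))*((½)*(11 + 4)/(-10)) = (11 - 3)*((½)*(-⅒)*15) = 8*(-¾) = -6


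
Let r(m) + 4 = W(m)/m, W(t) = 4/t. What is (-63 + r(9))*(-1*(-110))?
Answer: -596530/81 ≈ -7364.6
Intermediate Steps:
r(m) = -4 + 4/m² (r(m) = -4 + (4/m)/m = -4 + 4/m²)
(-63 + r(9))*(-1*(-110)) = (-63 + (-4 + 4/9²))*(-1*(-110)) = (-63 + (-4 + 4*(1/81)))*110 = (-63 + (-4 + 4/81))*110 = (-63 - 320/81)*110 = -5423/81*110 = -596530/81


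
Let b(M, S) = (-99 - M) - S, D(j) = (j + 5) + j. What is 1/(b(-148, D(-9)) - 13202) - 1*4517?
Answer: -59353381/13140 ≈ -4517.0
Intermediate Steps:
D(j) = 5 + 2*j (D(j) = (5 + j) + j = 5 + 2*j)
b(M, S) = -99 - M - S
1/(b(-148, D(-9)) - 13202) - 1*4517 = 1/((-99 - 1*(-148) - (5 + 2*(-9))) - 13202) - 1*4517 = 1/((-99 + 148 - (5 - 18)) - 13202) - 4517 = 1/((-99 + 148 - 1*(-13)) - 13202) - 4517 = 1/((-99 + 148 + 13) - 13202) - 4517 = 1/(62 - 13202) - 4517 = 1/(-13140) - 4517 = -1/13140 - 4517 = -59353381/13140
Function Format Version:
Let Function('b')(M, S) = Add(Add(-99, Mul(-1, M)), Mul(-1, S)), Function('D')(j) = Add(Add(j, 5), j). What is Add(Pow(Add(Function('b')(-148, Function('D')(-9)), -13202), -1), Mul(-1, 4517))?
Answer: Rational(-59353381, 13140) ≈ -4517.0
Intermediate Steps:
Function('D')(j) = Add(5, Mul(2, j)) (Function('D')(j) = Add(Add(5, j), j) = Add(5, Mul(2, j)))
Function('b')(M, S) = Add(-99, Mul(-1, M), Mul(-1, S))
Add(Pow(Add(Function('b')(-148, Function('D')(-9)), -13202), -1), Mul(-1, 4517)) = Add(Pow(Add(Add(-99, Mul(-1, -148), Mul(-1, Add(5, Mul(2, -9)))), -13202), -1), Mul(-1, 4517)) = Add(Pow(Add(Add(-99, 148, Mul(-1, Add(5, -18))), -13202), -1), -4517) = Add(Pow(Add(Add(-99, 148, Mul(-1, -13)), -13202), -1), -4517) = Add(Pow(Add(Add(-99, 148, 13), -13202), -1), -4517) = Add(Pow(Add(62, -13202), -1), -4517) = Add(Pow(-13140, -1), -4517) = Add(Rational(-1, 13140), -4517) = Rational(-59353381, 13140)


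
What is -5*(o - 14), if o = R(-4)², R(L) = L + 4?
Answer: 70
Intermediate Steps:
R(L) = 4 + L
o = 0 (o = (4 - 4)² = 0² = 0)
-5*(o - 14) = -5*(0 - 14) = -5*(-14) = 70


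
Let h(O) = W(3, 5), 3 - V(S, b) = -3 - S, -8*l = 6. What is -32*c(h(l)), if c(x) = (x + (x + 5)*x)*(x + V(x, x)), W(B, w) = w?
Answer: -28160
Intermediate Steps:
l = -¾ (l = -⅛*6 = -¾ ≈ -0.75000)
V(S, b) = 6 + S (V(S, b) = 3 - (-3 - S) = 3 + (3 + S) = 6 + S)
h(O) = 5
c(x) = (6 + 2*x)*(x + x*(5 + x)) (c(x) = (x + (x + 5)*x)*(x + (6 + x)) = (x + (5 + x)*x)*(6 + 2*x) = (x + x*(5 + x))*(6 + 2*x) = (6 + 2*x)*(x + x*(5 + x)))
-32*c(h(l)) = -64*5*(18 + 5² + 9*5) = -64*5*(18 + 25 + 45) = -64*5*88 = -32*880 = -28160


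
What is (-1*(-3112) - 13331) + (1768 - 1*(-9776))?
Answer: 1325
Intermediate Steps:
(-1*(-3112) - 13331) + (1768 - 1*(-9776)) = (3112 - 13331) + (1768 + 9776) = -10219 + 11544 = 1325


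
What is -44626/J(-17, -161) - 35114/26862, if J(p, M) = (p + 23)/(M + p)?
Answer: 17781346021/13431 ≈ 1.3239e+6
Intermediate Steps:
J(p, M) = (23 + p)/(M + p)
-44626/J(-17, -161) - 35114/26862 = -44626*(-161 - 17)/(23 - 17) - 35114/26862 = -44626/(6/(-178)) - 35114*1/26862 = -44626/((-1/178*6)) - 17557/13431 = -44626/(-3/89) - 17557/13431 = -44626*(-89/3) - 17557/13431 = 3971714/3 - 17557/13431 = 17781346021/13431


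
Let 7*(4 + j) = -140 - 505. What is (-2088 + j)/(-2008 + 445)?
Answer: 15289/10941 ≈ 1.3974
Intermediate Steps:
j = -673/7 (j = -4 + (-140 - 505)/7 = -4 + (⅐)*(-645) = -4 - 645/7 = -673/7 ≈ -96.143)
(-2088 + j)/(-2008 + 445) = (-2088 - 673/7)/(-2008 + 445) = -15289/7/(-1563) = -15289/7*(-1/1563) = 15289/10941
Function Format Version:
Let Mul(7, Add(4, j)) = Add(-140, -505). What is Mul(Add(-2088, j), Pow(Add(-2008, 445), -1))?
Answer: Rational(15289, 10941) ≈ 1.3974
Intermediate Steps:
j = Rational(-673, 7) (j = Add(-4, Mul(Rational(1, 7), Add(-140, -505))) = Add(-4, Mul(Rational(1, 7), -645)) = Add(-4, Rational(-645, 7)) = Rational(-673, 7) ≈ -96.143)
Mul(Add(-2088, j), Pow(Add(-2008, 445), -1)) = Mul(Add(-2088, Rational(-673, 7)), Pow(Add(-2008, 445), -1)) = Mul(Rational(-15289, 7), Pow(-1563, -1)) = Mul(Rational(-15289, 7), Rational(-1, 1563)) = Rational(15289, 10941)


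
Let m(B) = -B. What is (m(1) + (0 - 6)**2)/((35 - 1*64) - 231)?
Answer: -7/52 ≈ -0.13462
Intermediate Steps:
(m(1) + (0 - 6)**2)/((35 - 1*64) - 231) = (-1*1 + (0 - 6)**2)/((35 - 1*64) - 231) = (-1 + (-6)**2)/((35 - 64) - 231) = (-1 + 36)/(-29 - 231) = 35/(-260) = 35*(-1/260) = -7/52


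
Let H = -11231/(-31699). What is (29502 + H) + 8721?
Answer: 1211642108/31699 ≈ 38223.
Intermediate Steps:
H = 11231/31699 (H = -11231*(-1/31699) = 11231/31699 ≈ 0.35430)
(29502 + H) + 8721 = (29502 + 11231/31699) + 8721 = 935195129/31699 + 8721 = 1211642108/31699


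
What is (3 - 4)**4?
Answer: 1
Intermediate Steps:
(3 - 4)**4 = (-1)**4 = 1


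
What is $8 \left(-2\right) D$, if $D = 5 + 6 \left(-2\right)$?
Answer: $112$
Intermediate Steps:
$D = -7$ ($D = 5 - 12 = -7$)
$8 \left(-2\right) D = 8 \left(-2\right) \left(-7\right) = \left(-16\right) \left(-7\right) = 112$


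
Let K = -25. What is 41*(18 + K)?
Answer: -287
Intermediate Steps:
41*(18 + K) = 41*(18 - 25) = 41*(-7) = -287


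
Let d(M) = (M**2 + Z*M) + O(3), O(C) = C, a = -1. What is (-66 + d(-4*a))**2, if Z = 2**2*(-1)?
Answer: 3969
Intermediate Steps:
Z = -4 (Z = 4*(-1) = -4)
d(M) = 3 + M**2 - 4*M (d(M) = (M**2 - 4*M) + 3 = 3 + M**2 - 4*M)
(-66 + d(-4*a))**2 = (-66 + (3 + (-4*(-1))**2 - (-16)*(-1)))**2 = (-66 + (3 + 4**2 - 4*4))**2 = (-66 + (3 + 16 - 16))**2 = (-66 + 3)**2 = (-63)**2 = 3969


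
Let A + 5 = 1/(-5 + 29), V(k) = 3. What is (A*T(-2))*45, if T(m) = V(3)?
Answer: -5355/8 ≈ -669.38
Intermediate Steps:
A = -119/24 (A = -5 + 1/(-5 + 29) = -5 + 1/24 = -119/24 ≈ -4.9583)
T(m) = 3
(A*T(-2))*45 = -119/24*3*45 = -119/8*45 = -5355/8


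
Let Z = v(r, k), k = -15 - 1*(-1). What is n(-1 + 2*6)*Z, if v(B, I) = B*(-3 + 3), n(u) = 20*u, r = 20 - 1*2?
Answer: 0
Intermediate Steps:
r = 18 (r = 20 - 2 = 18)
k = -14 (k = -15 + 1 = -14)
v(B, I) = 0 (v(B, I) = B*0 = 0)
Z = 0
n(-1 + 2*6)*Z = (20*(-1 + 2*6))*0 = (20*(-1 + 12))*0 = (20*11)*0 = 220*0 = 0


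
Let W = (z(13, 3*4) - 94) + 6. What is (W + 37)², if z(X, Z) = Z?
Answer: 1521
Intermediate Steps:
W = -76 (W = (3*4 - 94) + 6 = (12 - 94) + 6 = -82 + 6 = -76)
(W + 37)² = (-76 + 37)² = (-39)² = 1521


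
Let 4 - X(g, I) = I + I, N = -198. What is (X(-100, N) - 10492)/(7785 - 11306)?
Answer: 10092/3521 ≈ 2.8662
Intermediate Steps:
X(g, I) = 4 - 2*I (X(g, I) = 4 - (I + I) = 4 - 2*I)
(X(-100, N) - 10492)/(7785 - 11306) = ((4 - 2*(-198)) - 10492)/(7785 - 11306) = ((4 + 396) - 10492)/(-3521) = (400 - 10492)*(-1/3521) = -10092*(-1/3521) = 10092/3521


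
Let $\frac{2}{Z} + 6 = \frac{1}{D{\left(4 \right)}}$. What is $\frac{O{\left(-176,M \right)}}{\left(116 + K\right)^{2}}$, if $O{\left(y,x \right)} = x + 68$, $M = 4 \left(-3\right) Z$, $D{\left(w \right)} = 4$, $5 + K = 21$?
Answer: $\frac{415}{100188} \approx 0.0041422$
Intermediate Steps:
$K = 16$ ($K = -5 + 21 = 16$)
$Z = - \frac{8}{23}$ ($Z = \frac{2}{-6 + \frac{1}{4}} = \frac{2}{- \frac{23}{4}} = 2 \left(- \frac{4}{23}\right) = - \frac{8}{23} \approx -0.34783$)
$M = \frac{96}{23}$ ($M = 4 \left(-3\right) \left(- \frac{8}{23}\right) = \left(-12\right) \left(- \frac{8}{23}\right) = \frac{96}{23} \approx 4.1739$)
$O{\left(y,x \right)} = 68 + x$
$\frac{O{\left(-176,M \right)}}{\left(116 + K\right)^{2}} = \frac{68 + \frac{96}{23}}{\left(116 + 16\right)^{2}} = \frac{1660}{23 \cdot 132^{2}} = \frac{1660}{23 \cdot 17424} = \frac{1660}{23} \cdot \frac{1}{17424} = \frac{415}{100188}$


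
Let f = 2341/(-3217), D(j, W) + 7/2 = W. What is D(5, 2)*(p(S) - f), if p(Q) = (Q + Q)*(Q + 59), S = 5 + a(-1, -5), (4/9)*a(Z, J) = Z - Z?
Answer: -6183663/6434 ≈ -961.09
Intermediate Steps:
D(j, W) = -7/2 + W
a(Z, J) = 0 (a(Z, J) = 9*(Z - Z)/4 = (9/4)*0 = 0)
S = 5 (S = 5 + 0 = 5)
p(Q) = 2*Q*(59 + Q) (p(Q) = (2*Q)*(59 + Q) = 2*Q*(59 + Q))
f = -2341/3217 (f = 2341*(-1/3217) = -2341/3217 ≈ -0.72770)
D(5, 2)*(p(S) - f) = (-7/2 + 2)*(2*5*(59 + 5) - 1*(-2341/3217)) = -3*(2*5*64 + 2341/3217)/2 = -3*(640 + 2341/3217)/2 = -3/2*2061221/3217 = -6183663/6434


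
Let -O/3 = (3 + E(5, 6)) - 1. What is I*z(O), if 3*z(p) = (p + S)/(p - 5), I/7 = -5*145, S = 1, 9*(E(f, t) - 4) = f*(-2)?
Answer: -208075/177 ≈ -1175.6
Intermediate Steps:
E(f, t) = 4 - 2*f/9 (E(f, t) = 4 + (f*(-2))/9 = 4 + (-2*f)/9 = 4 - 2*f/9)
O = -44/3 (O = -3*((3 + (4 - 2/9*5)) - 1) = -3*((3 + (4 - 10/9)) - 1) = -3*((3 + 26/9) - 1) = -3*(53/9 - 1) = -3*44/9 = -44/3 ≈ -14.667)
I = -5075 (I = 7*(-5*145) = 7*(-725) = -5075)
z(p) = (1 + p)/(3*(-5 + p)) (z(p) = ((p + 1)/(p - 5))/3 = ((1 + p)/(-5 + p))/3 = (1 + p)/(3*(-5 + p)))
I*z(O) = -5075*(1 - 44/3)/(3*(-5 - 44/3)) = -5075*(-41)/(3*(-59/3)*3) = -5075*(-3)*(-41)/(3*59*3) = -5075*41/177 = -208075/177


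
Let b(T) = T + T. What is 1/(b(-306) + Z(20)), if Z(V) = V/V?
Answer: -1/611 ≈ -0.0016367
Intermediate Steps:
b(T) = 2*T
Z(V) = 1
1/(b(-306) + Z(20)) = 1/(2*(-306) + 1) = 1/(-612 + 1) = 1/(-611) = -1/611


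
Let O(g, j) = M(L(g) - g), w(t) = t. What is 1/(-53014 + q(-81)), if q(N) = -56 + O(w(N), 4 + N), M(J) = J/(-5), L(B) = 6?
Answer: -5/265437 ≈ -1.8837e-5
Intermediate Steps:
M(J) = -J/5 (M(J) = J*(-⅕) = -J/5)
O(g, j) = -6/5 + g/5 (O(g, j) = -(6 - g)/5 = -6/5 + g/5)
q(N) = -286/5 + N/5 (q(N) = -56 + (-6/5 + N/5) = -286/5 + N/5)
1/(-53014 + q(-81)) = 1/(-53014 + (-286/5 + (⅕)*(-81))) = 1/(-53014 + (-286/5 - 81/5)) = 1/(-53014 - 367/5) = 1/(-265437/5) = -5/265437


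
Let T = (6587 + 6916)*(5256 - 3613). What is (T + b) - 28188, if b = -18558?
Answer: 22138683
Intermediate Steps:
T = 22185429 (T = 13503*1643 = 22185429)
(T + b) - 28188 = (22185429 - 18558) - 28188 = 22166871 - 28188 = 22138683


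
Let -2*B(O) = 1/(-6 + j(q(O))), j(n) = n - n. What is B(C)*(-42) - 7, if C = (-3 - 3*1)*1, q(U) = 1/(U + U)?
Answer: -21/2 ≈ -10.500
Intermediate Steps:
q(U) = 1/(2*U)
C = -6 (C = (-3 - 3)*1 = -6*1 = -6)
j(n) = 0
B(O) = 1/12 (B(O) = -1/(2*(-6 + 0)) = -1/2/(-6) = -1/2*(-1/6) = 1/12)
B(C)*(-42) - 7 = (1/12)*(-42) - 7 = -7/2 - 7 = -21/2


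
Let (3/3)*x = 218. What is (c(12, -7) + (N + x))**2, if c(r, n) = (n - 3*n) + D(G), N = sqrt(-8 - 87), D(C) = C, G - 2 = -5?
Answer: (229 + I*sqrt(95))**2 ≈ 52346.0 + 4464.0*I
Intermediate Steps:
G = -3 (G = 2 - 5 = -3)
x = 218
N = I*sqrt(95) (N = sqrt(-95) = I*sqrt(95) ≈ 9.7468*I)
c(r, n) = -3 - 2*n (c(r, n) = (n - 3*n) - 3 = -2*n - 3 = -3 - 2*n)
(c(12, -7) + (N + x))**2 = ((-3 - 2*(-7)) + (I*sqrt(95) + 218))**2 = ((-3 + 14) + (218 + I*sqrt(95)))**2 = (11 + (218 + I*sqrt(95)))**2 = (229 + I*sqrt(95))**2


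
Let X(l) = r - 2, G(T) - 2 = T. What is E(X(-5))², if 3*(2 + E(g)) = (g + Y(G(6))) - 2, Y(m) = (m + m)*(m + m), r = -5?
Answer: 58081/9 ≈ 6453.4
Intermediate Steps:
G(T) = 2 + T
Y(m) = 4*m² (Y(m) = (2*m)*(2*m) = 4*m²)
X(l) = -7 (X(l) = -5 - 2 = -7)
E(g) = 248/3 + g/3 (E(g) = -2 + ((g + 4*(2 + 6)²) - 2)/3 = -2 + ((g + 4*8²) - 2)/3 = -2 + ((g + 4*64) - 2)/3 = -2 + ((g + 256) - 2)/3 = -2 + ((256 + g) - 2)/3 = -2 + (254 + g)/3 = -2 + (254/3 + g/3) = 248/3 + g/3)
E(X(-5))² = (248/3 + (⅓)*(-7))² = (248/3 - 7/3)² = (241/3)² = 58081/9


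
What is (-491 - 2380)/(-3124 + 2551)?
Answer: 957/191 ≈ 5.0105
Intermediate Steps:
(-491 - 2380)/(-3124 + 2551) = -2871/(-573) = -2871*(-1/573) = 957/191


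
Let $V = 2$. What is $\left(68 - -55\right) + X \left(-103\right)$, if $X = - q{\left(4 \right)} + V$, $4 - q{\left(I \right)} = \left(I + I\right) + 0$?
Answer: $-495$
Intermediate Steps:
$q{\left(I \right)} = 4 - 2 I$ ($q{\left(I \right)} = 4 - \left(\left(I + I\right) + 0\right) = 4 - \left(2 I + 0\right) = 4 - 2 I$)
$X = 6$ ($X = - (4 - 8) + 2 = \left(-1\right) \left(-4\right) + 2 = 4 + 2 = 6$)
$\left(68 - -55\right) + X \left(-103\right) = \left(68 - -55\right) + 6 \left(-103\right) = \left(68 + 55\right) - 618 = 123 - 618 = -495$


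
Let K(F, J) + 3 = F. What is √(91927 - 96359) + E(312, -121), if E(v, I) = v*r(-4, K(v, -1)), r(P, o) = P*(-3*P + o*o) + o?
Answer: -119078856 + 4*I*√277 ≈ -1.1908e+8 + 66.573*I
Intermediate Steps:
K(F, J) = -3 + F
r(P, o) = o + P*(o² - 3*P) (r(P, o) = P*(-3*P + o²) + o = P*(o² - 3*P) + o = o + P*(o² - 3*P))
E(v, I) = v*(-51 + v - 4*(-3 + v)²) (E(v, I) = v*((-3 + v) - 3*(-4)² - 4*(-3 + v)²) = v*((-3 + v) - 3*16 - 4*(-3 + v)²) = v*((-3 + v) - 48 - 4*(-3 + v)²) = v*(-51 + v - 4*(-3 + v)²))
√(91927 - 96359) + E(312, -121) = √(91927 - 96359) + 312*(-87 - 4*312² + 25*312) = √(-4432) + 312*(-87 - 4*97344 + 7800) = 4*I*√277 + 312*(-87 - 389376 + 7800) = 4*I*√277 + 312*(-381663) = 4*I*√277 - 119078856 = -119078856 + 4*I*√277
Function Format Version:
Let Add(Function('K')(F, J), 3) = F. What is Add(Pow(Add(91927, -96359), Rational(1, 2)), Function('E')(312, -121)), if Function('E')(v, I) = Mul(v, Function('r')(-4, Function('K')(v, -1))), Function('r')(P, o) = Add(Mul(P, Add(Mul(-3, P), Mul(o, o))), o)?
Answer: Add(-119078856, Mul(4, I, Pow(277, Rational(1, 2)))) ≈ Add(-1.1908e+8, Mul(66.573, I))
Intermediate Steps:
Function('K')(F, J) = Add(-3, F)
Function('r')(P, o) = Add(o, Mul(P, Add(Pow(o, 2), Mul(-3, P)))) (Function('r')(P, o) = Add(Mul(P, Add(Mul(-3, P), Pow(o, 2))), o) = Add(Mul(P, Add(Pow(o, 2), Mul(-3, P))), o) = Add(o, Mul(P, Add(Pow(o, 2), Mul(-3, P)))))
Function('E')(v, I) = Mul(v, Add(-51, v, Mul(-4, Pow(Add(-3, v), 2)))) (Function('E')(v, I) = Mul(v, Add(Add(-3, v), Mul(-3, Pow(-4, 2)), Mul(-4, Pow(Add(-3, v), 2)))) = Mul(v, Add(Add(-3, v), Mul(-3, 16), Mul(-4, Pow(Add(-3, v), 2)))) = Mul(v, Add(Add(-3, v), -48, Mul(-4, Pow(Add(-3, v), 2)))) = Mul(v, Add(-51, v, Mul(-4, Pow(Add(-3, v), 2)))))
Add(Pow(Add(91927, -96359), Rational(1, 2)), Function('E')(312, -121)) = Add(Pow(Add(91927, -96359), Rational(1, 2)), Mul(312, Add(-87, Mul(-4, Pow(312, 2)), Mul(25, 312)))) = Add(Pow(-4432, Rational(1, 2)), Mul(312, Add(-87, Mul(-4, 97344), 7800))) = Add(Mul(4, I, Pow(277, Rational(1, 2))), Mul(312, Add(-87, -389376, 7800))) = Add(Mul(4, I, Pow(277, Rational(1, 2))), Mul(312, -381663)) = Add(Mul(4, I, Pow(277, Rational(1, 2))), -119078856) = Add(-119078856, Mul(4, I, Pow(277, Rational(1, 2))))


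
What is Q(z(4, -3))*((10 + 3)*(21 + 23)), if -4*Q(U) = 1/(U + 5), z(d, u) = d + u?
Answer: -143/6 ≈ -23.833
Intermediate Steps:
Q(U) = -1/(4*(5 + U)) (Q(U) = -1/(4*(U + 5)) = -1/(4*(5 + U)))
Q(z(4, -3))*((10 + 3)*(21 + 23)) = (-1/(20 + 4*(4 - 3)))*((10 + 3)*(21 + 23)) = (-1/(20 + 4*1))*(13*44) = -1/(20 + 4)*572 = -1/24*572 = -143/6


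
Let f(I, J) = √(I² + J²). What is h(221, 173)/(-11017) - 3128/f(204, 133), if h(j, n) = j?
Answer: -221/11017 - 3128*√59305/59305 ≈ -12.865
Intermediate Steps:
h(221, 173)/(-11017) - 3128/f(204, 133) = 221/(-11017) - 3128/√(204² + 133²) = 221*(-1/11017) - 3128/√(41616 + 17689) = -221/11017 - 3128*√59305/59305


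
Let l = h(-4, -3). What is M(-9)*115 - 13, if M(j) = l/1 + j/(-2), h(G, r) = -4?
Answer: 89/2 ≈ 44.500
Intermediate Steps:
l = -4
M(j) = -4 - j/2 (M(j) = -4/1 + j/(-2) = -4*1 + j*(-½) = -4 - j/2)
M(-9)*115 - 13 = (-4 - ½*(-9))*115 - 13 = (-4 + 9/2)*115 - 13 = (½)*115 - 13 = 115/2 - 13 = 89/2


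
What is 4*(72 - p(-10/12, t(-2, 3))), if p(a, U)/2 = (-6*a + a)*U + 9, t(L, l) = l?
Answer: 116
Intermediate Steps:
p(a, U) = 18 - 10*U*a (p(a, U) = 2*((-6*a + a)*U + 9) = 2*((-5*a)*U + 9) = 2*(-5*U*a + 9) = 2*(9 - 5*U*a) = 18 - 10*U*a)
4*(72 - p(-10/12, t(-2, 3))) = 4*(72 - (18 - 10*3*(-10/12))) = 4*(72 - (18 - 10*3*(-10*1/12))) = 4*(72 - (18 - 10*3*(-5/6))) = 4*(72 - (18 + 25)) = 4*(72 - 1*43) = 4*(72 - 43) = 4*29 = 116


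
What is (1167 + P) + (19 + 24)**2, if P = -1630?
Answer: 1386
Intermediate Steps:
(1167 + P) + (19 + 24)**2 = (1167 - 1630) + (19 + 24)**2 = -463 + 43**2 = -463 + 1849 = 1386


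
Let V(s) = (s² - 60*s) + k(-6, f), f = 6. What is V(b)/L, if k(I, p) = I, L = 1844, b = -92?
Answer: 6989/922 ≈ 7.5803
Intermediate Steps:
V(s) = -6 + s² - 60*s (V(s) = (s² - 60*s) - 6 = -6 + s² - 60*s)
V(b)/L = (-6 + (-92)² - 60*(-92))/1844 = (-6 + 8464 + 5520)*(1/1844) = 13978*(1/1844) = 6989/922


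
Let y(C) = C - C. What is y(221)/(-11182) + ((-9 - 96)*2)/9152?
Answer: -105/4576 ≈ -0.022946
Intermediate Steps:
y(C) = 0
y(221)/(-11182) + ((-9 - 96)*2)/9152 = 0/(-11182) + ((-9 - 96)*2)/9152 = 0*(-1/11182) - 105*2*(1/9152) = 0 - 210*1/9152 = 0 - 105/4576 = -105/4576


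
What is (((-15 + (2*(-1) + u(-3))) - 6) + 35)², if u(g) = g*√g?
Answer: 117 - 72*I*√3 ≈ 117.0 - 124.71*I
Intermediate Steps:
u(g) = g^(3/2)
(((-15 + (2*(-1) + u(-3))) - 6) + 35)² = (((-15 + (2*(-1) + (-3)^(3/2))) - 6) + 35)² = (((-15 + (-2 - 3*I*√3)) - 6) + 35)² = (((-17 - 3*I*√3) - 6) + 35)² = ((-23 - 3*I*√3) + 35)² = (12 - 3*I*√3)²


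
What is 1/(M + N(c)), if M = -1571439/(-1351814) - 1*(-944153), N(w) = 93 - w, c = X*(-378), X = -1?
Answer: 1351814/1275935547991 ≈ 1.0595e-6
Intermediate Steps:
c = 378 (c = -1*(-378) = 378)
M = 1276320814981/1351814 (M = -1571439*(-1/1351814) + 944153 = 1571439/1351814 + 944153 = 1276320814981/1351814 ≈ 9.4415e+5)
1/(M + N(c)) = 1/(1276320814981/1351814 + (93 - 1*378)) = 1/(1276320814981/1351814 + (93 - 378)) = 1/(1276320814981/1351814 - 285) = 1/(1275935547991/1351814) = 1351814/1275935547991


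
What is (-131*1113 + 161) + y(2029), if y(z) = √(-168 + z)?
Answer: -145642 + √1861 ≈ -1.4560e+5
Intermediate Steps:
(-131*1113 + 161) + y(2029) = (-131*1113 + 161) + √(-168 + 2029) = (-145803 + 161) + √1861 = -145642 + √1861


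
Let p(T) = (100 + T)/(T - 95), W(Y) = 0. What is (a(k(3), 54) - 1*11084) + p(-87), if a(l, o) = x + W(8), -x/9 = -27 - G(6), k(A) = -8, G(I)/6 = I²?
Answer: -124559/14 ≈ -8897.1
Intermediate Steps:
G(I) = 6*I²
x = 2187 (x = -9*(-27 - 6*6²) = -9*(-27 - 6*36) = -9*(-27 - 1*216) = -9*(-27 - 216) = -9*(-243) = 2187)
a(l, o) = 2187 (a(l, o) = 2187 + 0 = 2187)
p(T) = (100 + T)/(-95 + T)
(a(k(3), 54) - 1*11084) + p(-87) = (2187 - 1*11084) + (100 - 87)/(-95 - 87) = (2187 - 11084) + 13/(-182) = -8897 - 1/182*13 = -8897 - 1/14 = -124559/14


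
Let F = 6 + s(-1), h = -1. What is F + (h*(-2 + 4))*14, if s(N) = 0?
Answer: -22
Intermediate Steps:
F = 6 (F = 6 + 0 = 6)
F + (h*(-2 + 4))*14 = 6 - (-2 + 4)*14 = 6 - 1*2*14 = 6 - 2*14 = 6 - 28 = -22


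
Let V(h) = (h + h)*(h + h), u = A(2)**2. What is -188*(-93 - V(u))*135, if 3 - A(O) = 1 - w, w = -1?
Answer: 2461860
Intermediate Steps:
A(O) = 1 (A(O) = 3 - (1 - 1*(-1)) = 3 - (1 + 1) = 3 - 1*2 = 3 - 2 = 1)
u = 1 (u = 1**2 = 1)
V(h) = 4*h**2 (V(h) = (2*h)*(2*h) = 4*h**2)
-188*(-93 - V(u))*135 = -188*(-93 - 4*1**2)*135 = -188*(-93 - 4)*135 = -188*(-97)*135 = 18236*135 = 2461860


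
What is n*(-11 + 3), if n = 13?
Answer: -104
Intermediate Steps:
n*(-11 + 3) = 13*(-11 + 3) = 13*(-8) = -104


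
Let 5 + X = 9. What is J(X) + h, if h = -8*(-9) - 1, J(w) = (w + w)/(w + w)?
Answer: 72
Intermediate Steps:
X = 4 (X = -5 + 9 = 4)
J(w) = 1 (J(w) = (2*w)/((2*w)) = (2*w)*(1/(2*w)) = 1)
h = 71 (h = 72 - 1 = 71)
J(X) + h = 1 + 71 = 72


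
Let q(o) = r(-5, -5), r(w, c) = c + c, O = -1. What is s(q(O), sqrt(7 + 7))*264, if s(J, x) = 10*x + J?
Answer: -2640 + 2640*sqrt(14) ≈ 7238.0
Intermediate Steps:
r(w, c) = 2*c
q(o) = -10 (q(o) = 2*(-5) = -10)
s(J, x) = J + 10*x
s(q(O), sqrt(7 + 7))*264 = (-10 + 10*sqrt(7 + 7))*264 = (-10 + 10*sqrt(14))*264 = -2640 + 2640*sqrt(14)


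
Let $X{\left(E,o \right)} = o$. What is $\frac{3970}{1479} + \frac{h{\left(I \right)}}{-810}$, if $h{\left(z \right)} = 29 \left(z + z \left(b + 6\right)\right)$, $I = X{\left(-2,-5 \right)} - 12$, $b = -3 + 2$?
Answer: $\frac{421699}{66555} \approx 6.3361$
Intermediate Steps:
$b = -1$
$I = -17$ ($I = -5 - 12 = -17$)
$h{\left(z \right)} = 174 z$ ($h{\left(z \right)} = 29 \left(z + z \left(-1 + 6\right)\right) = 29 \left(z + z 5\right) = 29 \left(z + 5 z\right) = 29 \cdot 6 z = 174 z$)
$\frac{3970}{1479} + \frac{h{\left(I \right)}}{-810} = \frac{3970}{1479} + \frac{174 \left(-17\right)}{-810} = 3970 \cdot \frac{1}{1479} - - \frac{493}{135} = \frac{3970}{1479} + \frac{493}{135} = \frac{421699}{66555}$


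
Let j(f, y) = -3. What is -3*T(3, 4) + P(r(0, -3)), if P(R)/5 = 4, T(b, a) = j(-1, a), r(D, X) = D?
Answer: 29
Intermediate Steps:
T(b, a) = -3
P(R) = 20 (P(R) = 5*4 = 20)
-3*T(3, 4) + P(r(0, -3)) = -3*(-3) + 20 = 9 + 20 = 29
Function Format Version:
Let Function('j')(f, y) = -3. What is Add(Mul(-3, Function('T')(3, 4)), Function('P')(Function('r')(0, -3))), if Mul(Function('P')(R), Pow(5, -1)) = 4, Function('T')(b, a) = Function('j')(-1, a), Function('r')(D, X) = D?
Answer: 29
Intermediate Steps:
Function('T')(b, a) = -3
Function('P')(R) = 20 (Function('P')(R) = Mul(5, 4) = 20)
Add(Mul(-3, Function('T')(3, 4)), Function('P')(Function('r')(0, -3))) = Add(Mul(-3, -3), 20) = Add(9, 20) = 29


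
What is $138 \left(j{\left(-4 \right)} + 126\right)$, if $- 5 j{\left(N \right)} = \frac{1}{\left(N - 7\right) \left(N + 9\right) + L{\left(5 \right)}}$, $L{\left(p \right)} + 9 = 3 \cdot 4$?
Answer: $\frac{2260509}{130} \approx 17389.0$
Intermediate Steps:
$L{\left(p \right)} = 3$ ($L{\left(p \right)} = -9 + 3 \cdot 4 = -9 + 12 = 3$)
$j{\left(N \right)} = - \frac{1}{5 \left(3 + \left(-7 + N\right) \left(9 + N\right)\right)}$ ($j{\left(N \right)} = - \frac{1}{5 \left(\left(N - 7\right) \left(N + 9\right) + 3\right)} = - \frac{1}{5 \left(\left(-7 + N\right) \left(9 + N\right) + 3\right)} = - \frac{1}{5 \left(3 + \left(-7 + N\right) \left(9 + N\right)\right)}$)
$138 \left(j{\left(-4 \right)} + 126\right) = 138 \left(- \frac{1}{-300 + 5 \left(-4\right)^{2} + 10 \left(-4\right)} + 126\right) = 138 \left(- \frac{1}{-300 + 5 \cdot 16 - 40} + 126\right) = 138 \left(- \frac{1}{-300 + 80 - 40} + 126\right) = 138 \left(- \frac{1}{-260} + 126\right) = 138 \left(\left(-1\right) \left(- \frac{1}{260}\right) + 126\right) = 138 \left(\frac{1}{260} + 126\right) = 138 \cdot \frac{32761}{260} = \frac{2260509}{130}$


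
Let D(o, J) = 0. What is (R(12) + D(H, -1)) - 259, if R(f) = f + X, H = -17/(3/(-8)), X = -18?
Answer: -265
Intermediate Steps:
H = 136/3 (H = -17/(3*(-⅛)) = -17/(-3/8) = -17*(-8/3) = 136/3 ≈ 45.333)
R(f) = -18 + f (R(f) = f - 18 = -18 + f)
(R(12) + D(H, -1)) - 259 = ((-18 + 12) + 0) - 259 = (-6 + 0) - 259 = -6 - 259 = -265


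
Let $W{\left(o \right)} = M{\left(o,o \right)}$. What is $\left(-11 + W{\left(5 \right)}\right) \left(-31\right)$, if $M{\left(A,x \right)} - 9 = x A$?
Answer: $-713$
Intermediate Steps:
$M{\left(A,x \right)} = 9 + A x$ ($M{\left(A,x \right)} = 9 + x A = 9 + A x$)
$W{\left(o \right)} = 9 + o^{2}$ ($W{\left(o \right)} = 9 + o o = 9 + o^{2}$)
$\left(-11 + W{\left(5 \right)}\right) \left(-31\right) = \left(-11 + \left(9 + 5^{2}\right)\right) \left(-31\right) = \left(-11 + \left(9 + 25\right)\right) \left(-31\right) = \left(-11 + 34\right) \left(-31\right) = 23 \left(-31\right) = -713$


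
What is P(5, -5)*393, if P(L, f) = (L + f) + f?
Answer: -1965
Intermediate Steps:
P(L, f) = L + 2*f
P(5, -5)*393 = (5 + 2*(-5))*393 = (5 - 10)*393 = -5*393 = -1965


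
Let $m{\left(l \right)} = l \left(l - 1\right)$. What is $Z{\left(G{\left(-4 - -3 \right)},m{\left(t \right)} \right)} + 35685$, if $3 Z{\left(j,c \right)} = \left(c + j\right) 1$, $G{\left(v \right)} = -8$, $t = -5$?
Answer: $\frac{107077}{3} \approx 35692.0$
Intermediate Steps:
$m{\left(l \right)} = l \left(-1 + l\right)$
$Z{\left(j,c \right)} = \frac{c}{3} + \frac{j}{3}$ ($Z{\left(j,c \right)} = \frac{\left(c + j\right) 1}{3} = \frac{c + j}{3} = \frac{c}{3} + \frac{j}{3}$)
$Z{\left(G{\left(-4 - -3 \right)},m{\left(t \right)} \right)} + 35685 = \left(\frac{\left(-5\right) \left(-1 - 5\right)}{3} + \frac{1}{3} \left(-8\right)\right) + 35685 = \left(\frac{\left(-5\right) \left(-6\right)}{3} - \frac{8}{3}\right) + 35685 = \left(\frac{1}{3} \cdot 30 - \frac{8}{3}\right) + 35685 = \left(10 - \frac{8}{3}\right) + 35685 = \frac{22}{3} + 35685 = \frac{107077}{3}$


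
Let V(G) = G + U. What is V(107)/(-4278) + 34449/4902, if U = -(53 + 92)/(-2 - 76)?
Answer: 1908909539/272619828 ≈ 7.0021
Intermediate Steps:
U = 145/78 (U = -145/(-78) = -145*(-1)/78 = -1*(-145/78) = 145/78 ≈ 1.8590)
V(G) = 145/78 + G (V(G) = G + 145/78 = 145/78 + G)
V(107)/(-4278) + 34449/4902 = (145/78 + 107)/(-4278) + 34449/4902 = (8491/78)*(-1/4278) + 34449*(1/4902) = -8491/333684 + 11483/1634 = 1908909539/272619828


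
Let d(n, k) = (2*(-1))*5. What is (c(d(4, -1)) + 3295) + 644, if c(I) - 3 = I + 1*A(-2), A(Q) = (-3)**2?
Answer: 3941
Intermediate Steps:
A(Q) = 9
d(n, k) = -10 (d(n, k) = -2*5 = -10)
c(I) = 12 + I (c(I) = 3 + (I + 1*9) = 3 + (I + 9) = 3 + (9 + I) = 12 + I)
(c(d(4, -1)) + 3295) + 644 = ((12 - 10) + 3295) + 644 = (2 + 3295) + 644 = 3297 + 644 = 3941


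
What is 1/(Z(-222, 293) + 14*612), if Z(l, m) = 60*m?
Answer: 1/26148 ≈ 3.8244e-5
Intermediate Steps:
1/(Z(-222, 293) + 14*612) = 1/(60*293 + 14*612) = 1/(17580 + 8568) = 1/26148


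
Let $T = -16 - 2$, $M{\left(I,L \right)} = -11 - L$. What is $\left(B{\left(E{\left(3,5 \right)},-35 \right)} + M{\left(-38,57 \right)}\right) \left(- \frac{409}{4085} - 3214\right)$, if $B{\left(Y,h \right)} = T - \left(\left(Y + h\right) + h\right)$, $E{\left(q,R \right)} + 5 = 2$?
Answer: $\frac{170684787}{4085} \approx 41783.0$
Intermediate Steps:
$E{\left(q,R \right)} = -3$ ($E{\left(q,R \right)} = -5 + 2 = -3$)
$T = -18$ ($T = -16 - 2 = -18$)
$B{\left(Y,h \right)} = -18 - Y - 2 h$ ($B{\left(Y,h \right)} = -18 - \left(\left(Y + h\right) + h\right) = -18 - \left(Y + 2 h\right) = -18 - Y - 2 h$)
$\left(B{\left(E{\left(3,5 \right)},-35 \right)} + M{\left(-38,57 \right)}\right) \left(- \frac{409}{4085} - 3214\right) = \left(\left(-18 - -3 - -70\right) - 68\right) \left(- \frac{409}{4085} - 3214\right) = \left(\left(-18 + 3 + 70\right) - 68\right) \left(\left(-409\right) \frac{1}{4085} - 3214\right) = \left(55 - 68\right) \left(- \frac{409}{4085} - 3214\right) = \left(-13\right) \left(- \frac{13129599}{4085}\right) = \frac{170684787}{4085}$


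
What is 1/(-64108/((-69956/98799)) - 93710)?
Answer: -17489/55442617 ≈ -0.00031544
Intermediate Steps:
1/(-64108/((-69956/98799)) - 93710) = 1/(-64108/((-69956*1/98799)) - 93710) = 1/(-64108/(-69956/98799) - 93710) = 1/(-64108*(-98799/69956) - 93710) = 1/(1583451573/17489 - 93710) = 1/(-55442617/17489) = -17489/55442617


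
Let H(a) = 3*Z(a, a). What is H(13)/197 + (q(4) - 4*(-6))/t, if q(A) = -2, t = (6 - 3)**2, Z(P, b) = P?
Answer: 4685/1773 ≈ 2.6424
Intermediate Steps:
t = 9 (t = 3**2 = 9)
H(a) = 3*a
H(13)/197 + (q(4) - 4*(-6))/t = (3*13)/197 + (-2 - 4*(-6))/9 = 39*(1/197) + (-2 + 24)*(1/9) = 39/197 + 22*(1/9) = 39/197 + 22/9 = 4685/1773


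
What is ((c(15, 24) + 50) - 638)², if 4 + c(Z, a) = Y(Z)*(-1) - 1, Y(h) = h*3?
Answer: 407044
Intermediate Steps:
Y(h) = 3*h
c(Z, a) = -5 - 3*Z (c(Z, a) = -4 + ((3*Z)*(-1) - 1) = -4 + (-3*Z - 1) = -4 + (-1 - 3*Z) = -5 - 3*Z)
((c(15, 24) + 50) - 638)² = (((-5 - 3*15) + 50) - 638)² = (((-5 - 45) + 50) - 638)² = ((-50 + 50) - 638)² = (0 - 638)² = (-638)² = 407044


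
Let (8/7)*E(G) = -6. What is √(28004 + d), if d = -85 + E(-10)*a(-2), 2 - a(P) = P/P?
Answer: √111655/2 ≈ 167.07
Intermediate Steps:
E(G) = -21/4 (E(G) = (7/8)*(-6) = -21/4)
a(P) = 1 (a(P) = 2 - P/P = 2 - 1*1 = 2 - 1 = 1)
d = -361/4 (d = -85 - 21/4*1 = -85 - 21/4 = -361/4 ≈ -90.250)
√(28004 + d) = √(28004 - 361/4) = √(111655/4) = √111655/2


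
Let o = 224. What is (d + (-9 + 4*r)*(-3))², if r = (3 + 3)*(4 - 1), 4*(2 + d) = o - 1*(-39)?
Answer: 251001/16 ≈ 15688.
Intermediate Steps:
d = 255/4 (d = -2 + (224 - 1*(-39))/4 = -2 + (224 + 39)/4 = -2 + (¼)*263 = -2 + 263/4 = 255/4 ≈ 63.750)
r = 18 (r = 6*3 = 18)
(d + (-9 + 4*r)*(-3))² = (255/4 + (-9 + 4*18)*(-3))² = (255/4 + (-9 + 72)*(-3))² = (255/4 + 63*(-3))² = (255/4 - 189)² = (-501/4)² = 251001/16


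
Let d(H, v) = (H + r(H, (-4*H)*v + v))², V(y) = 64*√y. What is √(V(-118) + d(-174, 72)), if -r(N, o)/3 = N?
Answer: 4*√(7569 + 4*I*√118) ≈ 348.0 + 0.99887*I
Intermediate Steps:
r(N, o) = -3*N
d(H, v) = 4*H² (d(H, v) = (H - 3*H)² = (-2*H)² = 4*H²)
√(V(-118) + d(-174, 72)) = √(64*√(-118) + 4*(-174)²) = √(64*(I*√118) + 4*30276) = √(64*I*√118 + 121104) = √(121104 + 64*I*√118)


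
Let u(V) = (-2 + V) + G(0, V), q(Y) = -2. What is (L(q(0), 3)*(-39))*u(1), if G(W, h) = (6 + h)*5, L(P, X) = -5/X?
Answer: 2210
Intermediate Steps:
G(W, h) = 30 + 5*h
u(V) = 28 + 6*V (u(V) = (-2 + V) + (30 + 5*V) = 28 + 6*V)
(L(q(0), 3)*(-39))*u(1) = (-5/3*(-39))*(28 + 6*1) = (-5*1/3*(-39))*(28 + 6) = -5/3*(-39)*34 = 65*34 = 2210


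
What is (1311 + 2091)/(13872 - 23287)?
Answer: -486/1345 ≈ -0.36134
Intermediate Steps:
(1311 + 2091)/(13872 - 23287) = 3402/(-9415) = 3402*(-1/9415) = -486/1345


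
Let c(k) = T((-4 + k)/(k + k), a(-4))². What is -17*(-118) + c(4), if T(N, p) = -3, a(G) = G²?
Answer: 2015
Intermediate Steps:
c(k) = 9 (c(k) = (-3)² = 9)
-17*(-118) + c(4) = -17*(-118) + 9 = 2006 + 9 = 2015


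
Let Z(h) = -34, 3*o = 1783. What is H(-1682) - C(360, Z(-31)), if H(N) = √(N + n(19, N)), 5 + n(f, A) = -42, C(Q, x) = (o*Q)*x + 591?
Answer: 7274049 + I*√1729 ≈ 7.274e+6 + 41.581*I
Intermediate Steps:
o = 1783/3 (o = (⅓)*1783 = 1783/3 ≈ 594.33)
C(Q, x) = 591 + 1783*Q*x/3 (C(Q, x) = (1783*Q/3)*x + 591 = 1783*Q*x/3 + 591 = 591 + 1783*Q*x/3)
n(f, A) = -47 (n(f, A) = -5 - 42 = -47)
H(N) = √(-47 + N) (H(N) = √(N - 47) = √(-47 + N))
H(-1682) - C(360, Z(-31)) = √(-47 - 1682) - (591 + (1783/3)*360*(-34)) = √(-1729) - (591 - 7274640) = I*√1729 - 1*(-7274049) = I*√1729 + 7274049 = 7274049 + I*√1729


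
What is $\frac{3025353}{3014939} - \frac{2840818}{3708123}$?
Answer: $\frac{2653488062317}{11179764649497} \approx 0.23735$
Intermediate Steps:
$\frac{3025353}{3014939} - \frac{2840818}{3708123} = \frac{2653488062317}{11179764649497}$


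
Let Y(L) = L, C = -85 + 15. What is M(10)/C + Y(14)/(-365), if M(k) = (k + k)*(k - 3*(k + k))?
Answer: 36402/2555 ≈ 14.247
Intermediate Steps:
C = -70
M(k) = -10*k² (M(k) = (2*k)*(k - 6*k) = (2*k)*(-5*k) = -10*k²)
M(10)/C + Y(14)/(-365) = -10*10²/(-70) + 14/(-365) = -10*100*(-1/70) + 14*(-1/365) = -1000*(-1/70) - 14/365 = 100/7 - 14/365 = 36402/2555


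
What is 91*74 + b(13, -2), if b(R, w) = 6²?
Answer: 6770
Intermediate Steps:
b(R, w) = 36
91*74 + b(13, -2) = 91*74 + 36 = 6734 + 36 = 6770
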